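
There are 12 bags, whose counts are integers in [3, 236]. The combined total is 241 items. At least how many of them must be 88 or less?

If only k of them are at most 88, the other 12 − k are at least 89, so the total is at least (12 − k)·89 + k·3.
This is ≤ 241, so (12 − k)·89 + 3k ≤ 241, which gives k ≥ 10.
Exactly 10 works: 10 values at 3 and 2 at 89 total 208; raise one of the low values by 33 (still ≤ 88) to hit 241.

10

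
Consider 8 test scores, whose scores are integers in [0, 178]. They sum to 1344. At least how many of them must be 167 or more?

2

Each value short of 167 is at most 166, costing at least 178 − 166 = 12 against the maximum total of 1424.
We can afford to lose at most 1424 − 1344 = 80, so at most ⌊80/12⌋ = 6 fall short, and at least 2 are ≥ 167.
Exactly 2 works: 2 values at 178 and 6 at 166 total 1352; lower one of the high values by 8 (still ≥ 167) to hit 1344.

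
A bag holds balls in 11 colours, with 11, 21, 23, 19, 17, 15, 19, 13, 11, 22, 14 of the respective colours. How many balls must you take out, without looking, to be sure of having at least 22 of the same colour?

In the worst case you take as many as possible of each colour without reaching 22: 11 + 21 + 21 + 19 + 17 + 15 + 19 + 13 + 11 + 21 + 14 = 182.
The next one must give 22 of some colour, so 182 + 1 = 183.

183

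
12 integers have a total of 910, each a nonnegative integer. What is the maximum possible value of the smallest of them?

75

The 12 values sum to 910, so their minimum is at most ⌊910/12⌋ = 75.
Taking 2 copies of 75 and 10 copies of 76 gives exactly 910, so 75 is attained.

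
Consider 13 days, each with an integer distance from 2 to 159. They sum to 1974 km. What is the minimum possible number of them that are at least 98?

Suppose at most 13 − j of them reach 98; then j values are ≤ 97 and the rest ≤ 159.
The total is then ≤ 97·j + 159·(13 − j) = 2067 − 62j. For this to be ≥ 1974 we need j ≤ 1, so at least 13 − 1 = 12 must reach 98.
Exactly 12 works: 12 values at 159 and 1 at 97 total 2005; lower one of the high values by 31 (still ≥ 98) to hit 1974.

12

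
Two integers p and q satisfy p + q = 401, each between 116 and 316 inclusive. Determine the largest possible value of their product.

With p + q fixed, pq peaks when the two are closest together.
Taking p = 200 and q = 201 (both in [116, 316]) gives pq = 40200.

40200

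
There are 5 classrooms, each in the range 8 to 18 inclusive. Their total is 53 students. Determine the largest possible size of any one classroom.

To make one classroom as large as possible, make the other 4 as small as possible.
The other 4 contribute at least 4 × 8 = 32, leaving at most 53 − 32 = 21.
But each classroom is capped at 18, so the maximum is 18.
Achievable: one at 18 and the other 4 totalling 35, which fits since 4 × 8 ≤ 35 ≤ 4 × 18.

18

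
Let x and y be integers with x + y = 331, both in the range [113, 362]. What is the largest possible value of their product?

27390

With x + y fixed, xy peaks when the two are closest together.
Taking x = 165 and y = 166 (both in [113, 362]) gives xy = 27390.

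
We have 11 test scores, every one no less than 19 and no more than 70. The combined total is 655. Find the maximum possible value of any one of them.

To make one score as large as possible, make the other 10 as small as possible.
The other 10 contribute at least 10 × 19 = 190, leaving at most 655 − 190 = 465.
But each score is capped at 70, so the maximum is 70.
Achievable: one at 70 and the other 10 totalling 585, which fits since 10 × 19 ≤ 585 ≤ 10 × 70.

70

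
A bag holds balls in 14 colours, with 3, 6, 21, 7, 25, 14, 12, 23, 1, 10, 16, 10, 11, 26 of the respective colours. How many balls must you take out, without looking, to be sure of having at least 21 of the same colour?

171

In the worst case you take as many as possible of each colour without reaching 21: 3 + 6 + 20 + 7 + 20 + 14 + 12 + 20 + 1 + 10 + 16 + 10 + 11 + 20 = 170.
The next one must give 21 of some colour, so 170 + 1 = 171.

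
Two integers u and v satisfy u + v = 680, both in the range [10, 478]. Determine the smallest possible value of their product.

96556

uv = u(680 − u) is concave in u, so over [202, 478] it is minimized at an endpoint.
At the endpoint u = 202, v = 680 − 202 = 478, so uv = 202 × 478 = 96556.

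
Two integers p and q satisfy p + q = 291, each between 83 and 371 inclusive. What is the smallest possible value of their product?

17264

pq = p(291 − p) is concave in p, so over [83, 208] it is minimized at an endpoint.
At the endpoint p = 83, q = 291 − 83 = 208, so pq = 83 × 208 = 17264.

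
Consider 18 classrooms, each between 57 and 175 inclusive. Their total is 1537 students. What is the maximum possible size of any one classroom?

To make one classroom as large as possible, make the other 17 as small as possible.
The other 17 contribute at least 17 × 57 = 969, leaving at most 1537 − 969 = 568.
But each classroom is capped at 175, so the maximum is 175.
Achievable: one at 175 and the other 17 totalling 1362, which fits since 17 × 57 ≤ 1362 ≤ 17 × 175.

175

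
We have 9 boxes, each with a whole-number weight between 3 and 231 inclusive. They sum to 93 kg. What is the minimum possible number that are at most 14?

4

If only k of them are at most 14, the other 9 − k are at least 15, so the total is at least (9 − k)·15 + k·3.
This is ≤ 93, so (9 − k)·15 + 3k ≤ 93, which gives k ≥ 4.
Exactly 4 works: 4 values at 3 and 5 at 15 total 87; raise one of the low values by 6 (still ≤ 14) to hit 93.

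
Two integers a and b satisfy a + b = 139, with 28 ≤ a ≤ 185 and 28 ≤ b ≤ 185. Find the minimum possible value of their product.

3108

ab = a(139 − a) is concave in a, so over [28, 111] it is minimized at an endpoint.
At the endpoint a = 28, b = 139 − 28 = 111, so ab = 28 × 111 = 3108.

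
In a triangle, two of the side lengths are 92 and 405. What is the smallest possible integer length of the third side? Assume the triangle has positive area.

314

The third side must exceed |92 − 405| = 313.
The smallest integer above 313 is 314.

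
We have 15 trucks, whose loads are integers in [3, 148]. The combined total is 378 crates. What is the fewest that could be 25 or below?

1

Each value above 25 is at least 26, contributing at least 26 − 3 = 23 above the floor 3.
The sum exceeds the floor total 45 by 333, so at most ⌊333/23⌋ = 14 exceed 25, and at least 1 are ≤ 25.
Exactly 1 works: 1 value at 3 and 14 at 26 total 367; raise one of the low values by 11 (still ≤ 25) to hit 378.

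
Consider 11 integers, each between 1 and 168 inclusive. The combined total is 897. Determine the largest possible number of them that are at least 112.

Suppose k of them are at least 112. Those contribute at least 112 each and the other 11 − k at least 1 each.
So the total is at least 112k + 1(11 − k) = 11 + 111k. This must be ≤ 897, giving k ≤ 7.
k = 7 is achieved by 7 values at 112 and 4 at 1, total 788; add 109 to one value (staying below 112) to reach 897.

7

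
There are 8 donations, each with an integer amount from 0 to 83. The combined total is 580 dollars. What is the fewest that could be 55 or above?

Suppose at most 8 − j of them reach 55; then j values are ≤ 54 and the rest ≤ 83.
The total is then ≤ 54·j + 83·(8 − j) = 664 − 29j. For this to be ≥ 580 we need j ≤ 2, so at least 8 − 2 = 6 must reach 55.
Exactly 6 works: 6 values at 83 and 2 at 54 total 606; lower one of the high values by 26 (still ≥ 55) to hit 580.

6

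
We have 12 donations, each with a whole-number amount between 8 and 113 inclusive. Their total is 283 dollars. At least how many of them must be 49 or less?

8

If only k of them are at most 49, the other 12 − k are at least 50, so the total is at least (12 − k)·50 + k·8.
This is ≤ 283, so (12 − k)·50 + 8k ≤ 283, which gives k ≥ 8.
Exactly 8 works: 8 values at 8 and 4 at 50 total 264; raise one of the low values by 19 (still ≤ 49) to hit 283.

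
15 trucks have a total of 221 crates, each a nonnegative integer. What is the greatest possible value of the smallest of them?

14

The average is 221/15 < 15, so some value is ≤ 14.
Equality holds with 4 values of 14 and 11 values of 15.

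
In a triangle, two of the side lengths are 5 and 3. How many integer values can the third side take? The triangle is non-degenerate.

The triangle inequality gives |5 − 3| < c < 5 + 3, i.e. 2 < c < 8.
So c can be any integer from 3 to 7: 5 values.

5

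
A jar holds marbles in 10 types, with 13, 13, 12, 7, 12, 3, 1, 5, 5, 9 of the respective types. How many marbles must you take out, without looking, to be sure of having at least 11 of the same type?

71

In the worst case you take as many as possible of each type without reaching 11: 10 + 10 + 10 + 7 + 10 + 3 + 1 + 5 + 5 + 9 = 70.
The next one must give 11 of some type, so 70 + 1 = 71.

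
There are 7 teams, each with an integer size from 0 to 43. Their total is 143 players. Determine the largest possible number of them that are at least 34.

4

Suppose k of them are at least 34. Those contribute at least 34 each and the other 7 − k at least 0 each.
So the total is at least 34k + 0(7 − k) = 0 + 34k. This must be ≤ 143, giving k ≤ 4.
k = 4 is achieved by 4 values at 34 and 3 at 0, total 136; add 7 to one value (staying below 34) to reach 143.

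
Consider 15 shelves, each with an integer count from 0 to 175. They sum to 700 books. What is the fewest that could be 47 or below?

1

Each value above 47 is at least 48, contributing at least 48 − 0 = 48 above the floor 0.
The sum exceeds the floor total 0 by 700, so at most ⌊700/48⌋ = 14 exceed 47, and at least 1 are ≤ 47.
Exactly 1 works: 1 value at 0 and 14 at 48 total 672; raise one of the low values by 28 (still ≤ 47) to hit 700.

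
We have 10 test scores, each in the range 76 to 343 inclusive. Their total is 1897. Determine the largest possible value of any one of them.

To make one score as large as possible, make the other 9 as small as possible.
The other 9 contribute at least 9 × 76 = 684, leaving at most 1897 − 684 = 1213.
But each score is capped at 343, so the maximum is 343.
Achievable: one at 343 and the other 9 totalling 1554, which fits since 9 × 76 ≤ 1554 ≤ 9 × 343.

343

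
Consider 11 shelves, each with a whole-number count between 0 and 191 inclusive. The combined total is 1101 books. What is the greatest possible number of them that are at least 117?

If k of the values are ≥ 117, the total is ≥ 117k + 0(11 − k).
Setting 117k + 0(11 − k) ≤ 1101 gives 117k ≤ 1101, so k ≤ 9.
k = 9 is achieved by 9 values at 117 and 2 at 0, total 1053; add 48 to one value (staying below 117) to reach 1101.

9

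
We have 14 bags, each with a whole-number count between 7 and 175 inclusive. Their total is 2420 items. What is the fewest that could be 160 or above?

Each value short of 160 is at most 159, costing at least 175 − 159 = 16 against the maximum total of 2450.
We can afford to lose at most 2450 − 2420 = 30, so at most ⌊30/16⌋ = 1 fall short, and at least 13 are ≥ 160.
Exactly 13 works: 13 values at 175 and 1 at 159 total 2434; lower one of the high values by 14 (still ≥ 160) to hit 2420.

13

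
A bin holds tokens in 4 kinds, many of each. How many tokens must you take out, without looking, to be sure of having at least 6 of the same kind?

21

You could draw 5 of every kind without reaching 6 of any — 20 in all.
One more forces 6 of some kind, so 20 + 1 = 21.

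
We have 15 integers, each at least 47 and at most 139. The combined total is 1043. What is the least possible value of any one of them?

47

To make one integer as small as possible, make the other 14 as large as possible.
The other 14 can take up 14 × 139 = 1946 ≥ 1043 − 47, so one integer can sit at its floor of 47.
Achievable: one at 47 and the other 14 totalling 996, which fits since 14 × 47 ≤ 996 ≤ 14 × 139.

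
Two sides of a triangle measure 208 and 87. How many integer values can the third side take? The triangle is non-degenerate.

The triangle inequality gives |208 − 87| < c < 208 + 87, i.e. 121 < c < 295.
So c can be any integer from 122 to 294: 173 values.

173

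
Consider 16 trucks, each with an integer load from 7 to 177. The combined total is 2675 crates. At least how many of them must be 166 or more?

Suppose at most 16 − j of them reach 166; then j values are ≤ 165 and the rest ≤ 177.
The total is then ≤ 165·j + 177·(16 − j) = 2832 − 12j. For this to be ≥ 2675 we need j ≤ 13, so at least 16 − 13 = 3 must reach 166.
Exactly 3 works: 3 values at 177 and 13 at 165 total 2676; lower one of the high values by 1 (still ≥ 166) to hit 2675.

3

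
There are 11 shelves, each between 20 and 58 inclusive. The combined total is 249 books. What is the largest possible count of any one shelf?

49

To make one shelf as large as possible, make the other 10 as small as possible.
The other 10 contribute at least 10 × 20 = 200, leaving at most 249 − 200 = 49.
Since 49 ≤ 58, this is achievable: one at 49 and 10 at 20.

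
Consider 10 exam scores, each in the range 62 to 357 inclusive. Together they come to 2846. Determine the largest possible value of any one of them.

357

To make one score as large as possible, make the other 9 as small as possible.
The other 9 contribute at least 9 × 62 = 558, leaving at most 2846 − 558 = 2288.
But each score is capped at 357, so the maximum is 357.
Achievable: one at 357 and the other 9 totalling 2489, which fits since 9 × 62 ≤ 2489 ≤ 9 × 357.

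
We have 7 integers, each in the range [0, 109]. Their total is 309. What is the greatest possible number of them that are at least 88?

With k values at 88 or above and the rest at least 0, the sum is at least 0 + 88k.
Since the sum is 309, we need 88k ≤ 309, i.e. k ≤ 3.
k = 3 is achieved by 3 values at 88 and 4 at 0, total 264; add 45 to one value (staying below 88) to reach 309.

3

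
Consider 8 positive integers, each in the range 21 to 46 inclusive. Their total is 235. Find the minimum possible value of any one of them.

21

Minimizing one value means maximizing the remaining 7.
The other 7 can take up 7 × 46 = 322 ≥ 235 − 21, so one integer can sit at its floor of 21.
Achievable: one at 21 and the other 7 totalling 214, which fits since 7 × 21 ≤ 214 ≤ 7 × 46.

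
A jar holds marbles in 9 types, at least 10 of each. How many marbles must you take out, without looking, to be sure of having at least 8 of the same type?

In the worst case you draw 7 of each of the 9 types: 9 × 7 = 63.
One more forces 8 of some type, so 63 + 1 = 64.

64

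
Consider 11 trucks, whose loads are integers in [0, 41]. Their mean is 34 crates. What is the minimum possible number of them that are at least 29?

The total is 11 × 34 = 374.
Suppose at most 11 − j of them reach 29; then j values are ≤ 28 and the rest ≤ 41.
The total is then ≤ 28·j + 41·(11 − j) = 451 − 13j. For this to be ≥ 374 we need j ≤ 5, so at least 11 − 5 = 6 must reach 29.
Exactly 6 works: 6 values at 41 and 5 at 28 total 386; lower one of the high values by 12 (still ≥ 29) to hit 374.

6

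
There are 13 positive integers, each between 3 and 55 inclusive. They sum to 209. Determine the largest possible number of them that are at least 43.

4

With k values at 43 or above and the rest at least 3, the sum is at least 39 + 40k.
Since the sum is 209, we need 40k ≤ 170, i.e. k ≤ 4.
k = 4 is achieved by 4 values at 43 and 9 at 3, total 199; add 10 to one value (staying below 43) to reach 209.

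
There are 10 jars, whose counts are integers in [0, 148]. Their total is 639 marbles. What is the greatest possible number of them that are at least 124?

5

Suppose k of them are at least 124. Those contribute at least 124 each and the other 10 − k at least 0 each.
So the total is at least 124k + 0(10 − k) = 0 + 124k. This must be ≤ 639, giving k ≤ 5.
k = 5 is achieved by 5 values at 124 and 5 at 0, total 620; add 19 to one value (staying below 124) to reach 639.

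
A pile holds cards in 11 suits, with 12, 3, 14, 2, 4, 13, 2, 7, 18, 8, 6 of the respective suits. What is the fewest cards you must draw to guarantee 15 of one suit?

In the worst case you take as many as possible of each suit without reaching 15: 12 + 3 + 14 + 2 + 4 + 13 + 2 + 7 + 14 + 8 + 6 = 85.
The next one must give 15 of some suit, so 85 + 1 = 86.

86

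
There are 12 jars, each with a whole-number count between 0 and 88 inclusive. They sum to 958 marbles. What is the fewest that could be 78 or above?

Each value short of 78 is at most 77, costing at least 88 − 77 = 11 against the maximum total of 1056.
We can afford to lose at most 1056 − 958 = 98, so at most ⌊98/11⌋ = 8 fall short, and at least 4 are ≥ 78.
Exactly 4 works: 4 values at 88 and 8 at 77 total 968; lower one of the high values by 10 (still ≥ 78) to hit 958.

4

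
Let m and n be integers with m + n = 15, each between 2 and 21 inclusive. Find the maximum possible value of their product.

With m + n fixed, mn peaks when the two are closest together.
Taking m = 7 and n = 8 (both in [2, 21]) gives mn = 56.

56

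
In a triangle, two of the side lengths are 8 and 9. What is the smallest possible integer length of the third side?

The third side must exceed |8 − 9| = 1.
The smallest integer above 1 is 2.

2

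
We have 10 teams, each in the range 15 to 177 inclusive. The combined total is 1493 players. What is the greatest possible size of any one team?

177

Maximizing one value means minimizing the remaining 9.
The other 9 contribute at least 9 × 15 = 135, leaving at most 1493 − 135 = 1358.
But each team is capped at 177, so the maximum is 177.
Achievable: one at 177 and the other 9 totalling 1316, which fits since 9 × 15 ≤ 1316 ≤ 9 × 177.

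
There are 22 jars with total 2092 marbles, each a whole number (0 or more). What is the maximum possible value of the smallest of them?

95

The 22 values sum to 2092, so their minimum is at most ⌊2092/22⌋ = 95.
Equality holds with 20 values of 95 and 2 values of 96.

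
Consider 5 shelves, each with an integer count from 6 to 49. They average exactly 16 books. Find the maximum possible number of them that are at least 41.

1

The total is 5 × 16 = 80.
If k of the values are ≥ 41, the total is ≥ 41k + 6(5 − k).
Setting 41k + 6(5 − k) ≤ 80 gives 35k ≤ 50, so k ≤ 1.
k = 1 is achieved by 1 value at 41 and 4 at 6, total 65; add 15 to one value (staying below 41) to reach 80.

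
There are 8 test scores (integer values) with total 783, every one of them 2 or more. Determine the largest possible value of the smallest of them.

If every one of the 8 were at least 98, the total would be at least 8 × 98 = 784 > 783.
Taking 1 copy of 97 and 7 copies of 98 gives exactly 783, so 97 is attained.

97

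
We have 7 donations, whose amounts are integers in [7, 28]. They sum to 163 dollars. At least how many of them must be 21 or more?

Each value short of 21 is at most 20, costing at least 28 − 20 = 8 against the maximum total of 196.
We can afford to lose at most 196 − 163 = 33, so at most ⌊33/8⌋ = 4 fall short, and at least 3 are ≥ 21.
Exactly 3 works: 3 values at 28 and 4 at 20 total 164; lower one of the high values by 1 (still ≥ 21) to hit 163.

3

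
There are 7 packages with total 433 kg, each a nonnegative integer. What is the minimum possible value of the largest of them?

62

Some value must be at least ⌈433/7⌉ = 62, since 7 × 61 = 427 < 433.
Achievable: 6 of them at 62 and 1 at 61 total 433.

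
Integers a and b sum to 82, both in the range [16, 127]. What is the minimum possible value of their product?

Since a + b is fixed, pushing one of them to its bound minimizes the product.
At the endpoint a = 16, b = 82 − 16 = 66, so ab = 16 × 66 = 1056.

1056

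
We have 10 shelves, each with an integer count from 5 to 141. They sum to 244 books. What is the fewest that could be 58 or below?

7

Let j be the number exceeding 58. Then the total is ≥ 59·j + 5·(10 − j) = 50 + 54j.
So 54j ≤ 194 and j ≤ 3; hence at least 10 − 3 = 7 are ≤ 58.
Exactly 7 works: 7 values at 5 and 3 at 59 total 212; raise one of the low values by 32 (still ≤ 58) to hit 244.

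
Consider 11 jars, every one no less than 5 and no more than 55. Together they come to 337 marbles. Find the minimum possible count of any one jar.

To make one jar as small as possible, make the other 10 as large as possible.
The other 10 can take up 10 × 55 = 550 ≥ 337 − 5, so one jar can sit at its floor of 5.
Achievable: one at 5 and the other 10 totalling 332, which fits since 10 × 5 ≤ 332 ≤ 10 × 55.

5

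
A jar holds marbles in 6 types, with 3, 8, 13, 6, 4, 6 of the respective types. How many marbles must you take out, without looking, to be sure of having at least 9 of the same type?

In the worst case you take as many as possible of each type without reaching 9: 3 + 8 + 8 + 6 + 4 + 6 = 35.
The next one must give 9 of some type, so 35 + 1 = 36.

36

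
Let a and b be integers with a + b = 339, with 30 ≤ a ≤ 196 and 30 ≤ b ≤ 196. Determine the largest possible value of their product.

28730

For a fixed sum, the product ab is largest when a and b are as close as possible.
Taking a = 169 and b = 170 (both in [30, 196]) gives ab = 28730.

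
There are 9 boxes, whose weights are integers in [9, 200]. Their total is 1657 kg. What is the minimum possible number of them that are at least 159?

6

Suppose at most 9 − j of them reach 159; then j values are ≤ 158 and the rest ≤ 200.
The total is then ≤ 158·j + 200·(9 − j) = 1800 − 42j. For this to be ≥ 1657 we need j ≤ 3, so at least 9 − 3 = 6 must reach 159.
Exactly 6 works: 6 values at 200 and 3 at 158 total 1674; lower one of the high values by 17 (still ≥ 159) to hit 1657.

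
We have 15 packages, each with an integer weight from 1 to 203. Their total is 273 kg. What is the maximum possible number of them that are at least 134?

With k values at 134 or above and the rest at least 1, the sum is at least 15 + 133k.
Since the sum is 273, we need 133k ≤ 258, i.e. k ≤ 1.
k = 1 is achieved by 1 value at 134 and 14 at 1, total 148; add 125 to one value (staying below 134) to reach 273.

1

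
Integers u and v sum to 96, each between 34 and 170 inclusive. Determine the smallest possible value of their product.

Since u + v is fixed, pushing one of them to its bound minimizes the product.
At the endpoint u = 34, v = 96 − 34 = 62, so uv = 34 × 62 = 2108.

2108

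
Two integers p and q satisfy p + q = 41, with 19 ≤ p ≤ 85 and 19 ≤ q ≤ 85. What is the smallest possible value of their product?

418

Since p + q is fixed, pushing one of them to its bound minimizes the product.
At the endpoint p = 19, q = 41 − 19 = 22, so pq = 19 × 22 = 418.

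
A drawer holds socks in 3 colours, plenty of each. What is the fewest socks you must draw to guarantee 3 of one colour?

You could draw 2 of every colour without reaching 3 of any — 6 in all.
One more forces 3 of some colour, so 6 + 1 = 7.

7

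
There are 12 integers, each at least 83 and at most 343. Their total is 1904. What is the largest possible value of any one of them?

To make one integer as large as possible, make the other 11 as small as possible.
The other 11 contribute at least 11 × 83 = 913, leaving at most 1904 − 913 = 991.
But each integer is capped at 343, so the maximum is 343.
Achievable: one at 343 and the other 11 totalling 1561, which fits since 11 × 83 ≤ 1561 ≤ 11 × 343.

343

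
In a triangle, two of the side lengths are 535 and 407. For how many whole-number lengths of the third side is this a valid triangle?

The triangle inequality gives |535 − 407| < c < 535 + 407, i.e. 128 < c < 942.
So c can be any integer from 129 to 941: 813 values.

813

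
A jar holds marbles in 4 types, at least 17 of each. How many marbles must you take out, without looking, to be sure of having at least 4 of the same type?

You could draw 3 of every type without reaching 4 of any — 12 in all.
One more forces 4 of some type, so 12 + 1 = 13.

13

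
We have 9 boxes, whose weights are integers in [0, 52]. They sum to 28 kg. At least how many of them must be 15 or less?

Each value above 15 is at least 16, contributing at least 16 − 0 = 16 above the floor 0.
The sum exceeds the floor total 0 by 28, so at most ⌊28/16⌋ = 1 exceed 15, and at least 8 are ≤ 15.
Exactly 8 works: 8 values at 0 and 1 at 16 total 16; raise one of the low values by 12 (still ≤ 15) to hit 28.

8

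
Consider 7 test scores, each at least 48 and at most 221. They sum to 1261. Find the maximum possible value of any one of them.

221

Maximizing one value means minimizing the remaining 6.
The other 6 contribute at least 6 × 48 = 288, leaving at most 1261 − 288 = 973.
But each score is capped at 221, so the maximum is 221.
Achievable: one at 221 and the other 6 totalling 1040, which fits since 6 × 48 ≤ 1040 ≤ 6 × 221.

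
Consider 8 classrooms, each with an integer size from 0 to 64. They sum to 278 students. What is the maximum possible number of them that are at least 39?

Suppose k of them are at least 39. Those contribute at least 39 each and the other 8 − k at least 0 each.
So the total is at least 39k + 0(8 − k) = 0 + 39k. This must be ≤ 278, giving k ≤ 7.
k = 7 is achieved by 7 values at 39 and 1 at 0, total 273; add 5 to one value (staying below 39) to reach 278.

7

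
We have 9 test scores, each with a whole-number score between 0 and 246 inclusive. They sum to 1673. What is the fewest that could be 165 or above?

3

Each value short of 165 is at most 164, costing at least 246 − 164 = 82 against the maximum total of 2214.
We can afford to lose at most 2214 − 1673 = 541, so at most ⌊541/82⌋ = 6 fall short, and at least 3 are ≥ 165.
Exactly 3 works: 3 values at 246 and 6 at 164 total 1722; lower one of the high values by 49 (still ≥ 165) to hit 1673.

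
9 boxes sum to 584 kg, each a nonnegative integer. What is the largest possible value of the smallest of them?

The 9 values sum to 584, so their minimum is at most ⌊584/9⌋ = 64.
Equality holds with 1 value of 64 and 8 values of 65.

64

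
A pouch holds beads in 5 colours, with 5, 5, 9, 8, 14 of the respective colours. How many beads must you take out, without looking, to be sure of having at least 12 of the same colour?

39

In the worst case you take as many as possible of each colour without reaching 12: 5 + 5 + 9 + 8 + 11 = 38.
The next one must give 12 of some colour, so 38 + 1 = 39.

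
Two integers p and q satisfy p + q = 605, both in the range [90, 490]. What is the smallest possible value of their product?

Since p + q is fixed, pushing one of them to its bound minimizes the product.
The extreme feasible split is p = 115, q = 490, giving pq = 56350.

56350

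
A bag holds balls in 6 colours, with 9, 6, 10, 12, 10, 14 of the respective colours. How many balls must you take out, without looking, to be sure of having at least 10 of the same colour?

52

In the worst case you take as many as possible of each colour without reaching 10: 9 + 6 + 9 + 9 + 9 + 9 = 51.
The next one must give 10 of some colour, so 51 + 1 = 52.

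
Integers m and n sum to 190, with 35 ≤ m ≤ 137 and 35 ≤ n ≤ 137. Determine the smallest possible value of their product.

Since m + n is fixed, pushing one of them to its bound minimizes the product.
The extreme feasible split is m = 53, n = 137, giving mn = 7261.

7261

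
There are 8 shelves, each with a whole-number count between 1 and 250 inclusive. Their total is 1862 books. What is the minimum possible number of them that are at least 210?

5

If only k of them are at least 210, the other 8 − k are at most 209, so the total is at most k·250 + (8 − k)·209.
This must reach 1862, so k·250 + (8 − k)·209 ≥ 1862, giving k ≥ 5.
Exactly 5 works: 5 values at 250 and 3 at 209 total 1877; lower one of the high values by 15 (still ≥ 210) to hit 1862.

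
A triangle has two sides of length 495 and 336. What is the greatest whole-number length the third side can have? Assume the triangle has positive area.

The third side must be less than 495 + 336 = 831.
The largest integer below 831 is 830.

830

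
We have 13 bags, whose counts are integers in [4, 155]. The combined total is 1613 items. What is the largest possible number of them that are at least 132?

If k of the values are ≥ 132, the total is ≥ 132k + 4(13 − k).
Setting 132k + 4(13 − k) ≤ 1613 gives 128k ≤ 1561, so k ≤ 12.
k = 12 is achieved by 12 values at 132 and 1 at 4, total 1588; add 25 to one value (staying below 132) to reach 1613.

12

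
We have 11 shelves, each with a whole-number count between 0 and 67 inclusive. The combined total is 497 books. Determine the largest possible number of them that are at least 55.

Suppose k of them are at least 55. Those contribute at least 55 each and the other 11 − k at least 0 each.
So the total is at least 55k + 0(11 − k) = 0 + 55k. This must be ≤ 497, giving k ≤ 9.
k = 9 is achieved by 9 values at 55 and 2 at 0, total 495; add 2 to one value (staying below 55) to reach 497.

9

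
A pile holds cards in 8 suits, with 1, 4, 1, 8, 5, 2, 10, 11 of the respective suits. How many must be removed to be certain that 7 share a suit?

In the worst case you take as many as possible of each suit without reaching 7: 1 + 4 + 1 + 6 + 5 + 2 + 6 + 6 = 31.
The next one must give 7 of some suit, so 31 + 1 = 32.

32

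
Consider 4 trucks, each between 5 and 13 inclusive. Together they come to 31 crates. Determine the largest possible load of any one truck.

Maximizing one value means minimizing the remaining 3.
The other 3 contribute at least 3 × 5 = 15, leaving at most 31 − 15 = 16.
But each truck is capped at 13, so the maximum is 13.
Achievable: one at 13 and the other 3 totalling 18, which fits since 3 × 5 ≤ 18 ≤ 3 × 13.

13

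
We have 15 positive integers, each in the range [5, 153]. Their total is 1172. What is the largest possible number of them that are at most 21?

Suppose k of them are at most 21. Those contribute at most 21 each and the rest at most 153 each.
So the total is at most 21k + 153(15 − k) = 2295 − 132k. This must still be ≥ 1172, so k ≤ 8.
k = 8 is achieved by 8 values at 21 and 7 at 153, total 1239; lower one of the 153's by 67 (still > 21) to reach 1172.

8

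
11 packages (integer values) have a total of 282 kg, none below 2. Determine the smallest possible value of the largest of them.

The 11 values sum to 282, so their maximum is at least ⌈282/11⌉ = 26.
Achievable: 7 of them at 26 and 4 at 25 total 282.

26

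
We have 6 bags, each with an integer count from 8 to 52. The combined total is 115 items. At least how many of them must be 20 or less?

If only k of them are at most 20, the other 6 − k are at least 21, so the total is at least (6 − k)·21 + k·8.
This is ≤ 115, so (6 − k)·21 + 8k ≤ 115, which gives k ≥ 1.
Exactly 1 works: 1 value at 8 and 5 at 21 total 113; raise one of the low values by 2 (still ≤ 20) to hit 115.

1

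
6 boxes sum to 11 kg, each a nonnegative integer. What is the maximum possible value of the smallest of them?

If every one of the 6 were at least 2, the total would be at least 6 × 2 = 12 > 11.
Taking 1 copy of 1 and 5 copies of 2 gives exactly 11, so 1 is attained.

1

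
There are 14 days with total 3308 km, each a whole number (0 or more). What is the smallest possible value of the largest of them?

237

The 14 values sum to 3308, so their maximum is at least ⌈3308/14⌉ = 237.
Equality holds with 4 values of 237 and 10 values of 236.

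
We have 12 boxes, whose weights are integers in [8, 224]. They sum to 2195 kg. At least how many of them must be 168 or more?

Suppose at most 12 − j of them reach 168; then j values are ≤ 167 and the rest ≤ 224.
The total is then ≤ 167·j + 224·(12 − j) = 2688 − 57j. For this to be ≥ 2195 we need j ≤ 8, so at least 12 − 8 = 4 must reach 168.
Exactly 4 works: 4 values at 224 and 8 at 167 total 2232; lower one of the high values by 37 (still ≥ 168) to hit 2195.

4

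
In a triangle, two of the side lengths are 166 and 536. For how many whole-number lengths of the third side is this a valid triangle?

The triangle inequality gives |166 − 536| < c < 166 + 536, i.e. 370 < c < 702.
So c can be any integer from 371 to 701: 331 values.

331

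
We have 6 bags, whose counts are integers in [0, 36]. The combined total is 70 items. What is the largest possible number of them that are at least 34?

With k values at 34 or above and the rest at least 0, the sum is at least 0 + 34k.
Since the sum is 70, we need 34k ≤ 70, i.e. k ≤ 2.
k = 2 is achieved by 2 values at 34 and 4 at 0, total 68; add 2 to one value (staying below 34) to reach 70.

2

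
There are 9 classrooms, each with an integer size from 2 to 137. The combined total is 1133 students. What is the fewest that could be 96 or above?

7

Suppose at most 9 − j of them reach 96; then j values are ≤ 95 and the rest ≤ 137.
The total is then ≤ 95·j + 137·(9 − j) = 1233 − 42j. For this to be ≥ 1133 we need j ≤ 2, so at least 9 − 2 = 7 must reach 96.
Exactly 7 works: 7 values at 137 and 2 at 95 total 1149; lower one of the high values by 16 (still ≥ 96) to hit 1133.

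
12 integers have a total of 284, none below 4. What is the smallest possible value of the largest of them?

The 12 values sum to 284, so their maximum is at least ⌈284/12⌉ = 24.
Equality holds with 8 values of 24 and 4 values of 23.

24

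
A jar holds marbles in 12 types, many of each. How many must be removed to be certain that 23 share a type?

In the worst case you draw 22 of each of the 12 types: 12 × 22 = 264.
One more forces 23 of some type, so 264 + 1 = 265.

265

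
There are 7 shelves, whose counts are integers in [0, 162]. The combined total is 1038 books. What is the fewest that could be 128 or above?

5

If only k of them are at least 128, the other 7 − k are at most 127, so the total is at most k·162 + (7 − k)·127.
This must reach 1038, so k·162 + (7 − k)·127 ≥ 1038, giving k ≥ 5.
Exactly 5 works: 5 values at 162 and 2 at 127 total 1064; lower one of the high values by 26 (still ≥ 128) to hit 1038.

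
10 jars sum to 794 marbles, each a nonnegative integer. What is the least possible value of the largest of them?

The 10 values sum to 794, so their maximum is at least ⌈794/10⌉ = 80.
Taking 6 copies of 79 and 4 copies of 80 gives exactly 794, so 80 is attained.

80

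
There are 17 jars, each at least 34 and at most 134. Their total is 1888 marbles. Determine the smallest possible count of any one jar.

34

Minimizing one value means maximizing the remaining 16.
The other 16 can take up 16 × 134 = 2144 ≥ 1888 − 34, so one jar can sit at its floor of 34.
Achievable: one at 34 and the other 16 totalling 1854, which fits since 16 × 34 ≤ 1854 ≤ 16 × 134.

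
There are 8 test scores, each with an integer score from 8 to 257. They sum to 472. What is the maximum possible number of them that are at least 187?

2

With k values at 187 or above and the rest at least 8, the sum is at least 64 + 179k.
Since the sum is 472, we need 179k ≤ 408, i.e. k ≤ 2.
k = 2 is achieved by 2 values at 187 and 6 at 8, total 422; add 50 to one value (staying below 187) to reach 472.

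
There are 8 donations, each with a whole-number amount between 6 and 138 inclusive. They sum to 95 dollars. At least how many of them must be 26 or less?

Each value above 26 is at least 27, contributing at least 27 − 6 = 21 above the floor 6.
The sum exceeds the floor total 48 by 47, so at most ⌊47/21⌋ = 2 exceed 26, and at least 6 are ≤ 26.
Exactly 6 works: 6 values at 6 and 2 at 27 total 90; raise one of the low values by 5 (still ≤ 26) to hit 95.

6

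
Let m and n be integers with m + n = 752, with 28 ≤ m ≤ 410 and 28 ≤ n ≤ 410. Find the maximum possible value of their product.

For a fixed sum, the product mn is largest when m and n are as close as possible.
Taking m = 376 and n = 376 (both in [28, 410]) gives mn = 141376.

141376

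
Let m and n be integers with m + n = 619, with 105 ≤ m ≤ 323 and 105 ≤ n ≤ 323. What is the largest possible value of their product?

95790

With m + n fixed, mn peaks when the two are closest together.
Taking m = 309 and n = 310 (both in [105, 323]) gives mn = 95790.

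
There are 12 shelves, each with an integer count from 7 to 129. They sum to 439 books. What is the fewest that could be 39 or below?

Let j be the number exceeding 39. Then the total is ≥ 40·j + 7·(12 − j) = 84 + 33j.
So 33j ≤ 355 and j ≤ 10; hence at least 12 − 10 = 2 are ≤ 39.
Exactly 2 works: 2 values at 7 and 10 at 40 total 414; raise one of the low values by 25 (still ≤ 39) to hit 439.

2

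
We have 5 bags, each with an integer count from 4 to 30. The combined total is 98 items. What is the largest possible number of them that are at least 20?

With k values at 20 or above and the rest at least 4, the sum is at least 20 + 16k.
Since the sum is 98, we need 16k ≤ 78, i.e. k ≤ 4.
k = 4 is achieved by 4 values at 20 and 1 at 4, total 84; add 14 to one value (staying below 20) to reach 98.

4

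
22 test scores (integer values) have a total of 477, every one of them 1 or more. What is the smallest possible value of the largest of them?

22

Some value must be at least ⌈477/22⌉ = 22, since 22 × 21 = 462 < 477.
Equality holds with 15 values of 22 and 7 values of 21.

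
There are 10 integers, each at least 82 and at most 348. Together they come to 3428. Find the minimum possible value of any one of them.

296

Minimizing one value means maximizing the remaining 9.
The other 9 contribute at most 9 × 348 = 3132, leaving at least 3428 − 3132 = 296.
Since 296 ≥ 82, this is achievable: one at 296 and 9 at 348.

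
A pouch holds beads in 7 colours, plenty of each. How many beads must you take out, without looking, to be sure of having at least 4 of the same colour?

22

In the worst case you draw 3 of each of the 7 colours: 7 × 3 = 21.
One more forces 4 of some colour, so 21 + 1 = 22.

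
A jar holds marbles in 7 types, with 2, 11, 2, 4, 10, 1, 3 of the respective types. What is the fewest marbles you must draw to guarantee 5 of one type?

In the worst case you take as many as possible of each type without reaching 5: 2 + 4 + 2 + 4 + 4 + 1 + 3 = 20.
The next one must give 5 of some type, so 20 + 1 = 21.

21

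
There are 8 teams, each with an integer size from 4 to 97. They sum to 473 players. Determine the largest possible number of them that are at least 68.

If k of the values are ≥ 68, the total is ≥ 68k + 4(8 − k).
Setting 68k + 4(8 − k) ≤ 473 gives 64k ≤ 441, so k ≤ 6.
k = 6 is achieved by 6 values at 68 and 2 at 4, total 416; add 57 to one value (staying below 68) to reach 473.

6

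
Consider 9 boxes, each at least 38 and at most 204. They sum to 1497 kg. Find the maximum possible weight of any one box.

To make one box as large as possible, make the other 8 as small as possible.
The other 8 contribute at least 8 × 38 = 304, leaving at most 1497 − 304 = 1193.
But each box is capped at 204, so the maximum is 204.
Achievable: one at 204 and the other 8 totalling 1293, which fits since 8 × 38 ≤ 1293 ≤ 8 × 204.

204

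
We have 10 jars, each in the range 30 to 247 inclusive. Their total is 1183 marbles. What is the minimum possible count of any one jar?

Minimizing one value means maximizing the remaining 9.
The other 9 can take up 9 × 247 = 2223 ≥ 1183 − 30, so one jar can sit at its floor of 30.
Achievable: one at 30 and the other 9 totalling 1153, which fits since 9 × 30 ≤ 1153 ≤ 9 × 247.

30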